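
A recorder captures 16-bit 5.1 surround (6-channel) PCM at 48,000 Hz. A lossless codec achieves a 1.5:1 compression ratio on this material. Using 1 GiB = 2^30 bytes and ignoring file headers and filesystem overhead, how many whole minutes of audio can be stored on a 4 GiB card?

Uncompressed byte rate = 48,000 × 2 × 6 = 576,000 bytes/s.
After 1.5:1 compression, effective rate ≈ 384000 bytes/s.
Capacity = 4 × 1,073,741,824 = 4,294,967,296 bytes.
4,294,967,296 / effective rate ≈ 11184.81 s → 186 minutes.

186 minutes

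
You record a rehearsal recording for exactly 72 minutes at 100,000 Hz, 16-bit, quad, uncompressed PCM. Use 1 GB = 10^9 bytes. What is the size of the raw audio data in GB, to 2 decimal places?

3.46 GB

Duration = exactly 72 minutes = 4,320 s.
Bytes = 100,000 samples/s × 4,320 s × 2 bytes/sample × 4 ch = 3,456,000,000 bytes.
3,456,000,000 / 1,000,000,000 = 3.46 GB.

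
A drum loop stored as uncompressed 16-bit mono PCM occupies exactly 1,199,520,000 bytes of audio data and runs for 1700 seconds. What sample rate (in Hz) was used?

Bytes = sample_rate × seconds × bytes_per_sample × channels.
sample_rate = 1,199,520,000 / (1,700 × 2 × 1) = 1,199,520,000 / 3,400 = 352,800 Hz.

352,800 Hz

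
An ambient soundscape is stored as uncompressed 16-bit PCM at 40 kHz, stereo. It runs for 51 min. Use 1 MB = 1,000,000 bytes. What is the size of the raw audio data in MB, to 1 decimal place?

Duration = 51 min = 3,060 s.
Bytes = 40,000 samples/s × 3,060 s × 2 bytes/sample × 2 ch = 489,600,000 bytes.
489,600,000 / 1,000,000 = 489.6 MB.

489.6 MB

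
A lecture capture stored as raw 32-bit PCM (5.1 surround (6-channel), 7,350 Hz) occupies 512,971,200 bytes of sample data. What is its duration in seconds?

Byte rate = 7,350 × 4 × 6 = 176,400 bytes/s.
Duration = 512,971,200 / 176,400 = 2,908 s.

2,908 seconds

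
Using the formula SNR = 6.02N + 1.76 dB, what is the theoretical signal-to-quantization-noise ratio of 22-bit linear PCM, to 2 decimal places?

134.20 dB

6.02 × 22 + 1.76 = 134.20 dB.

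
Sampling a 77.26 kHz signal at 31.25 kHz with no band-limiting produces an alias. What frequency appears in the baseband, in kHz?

Nyquist = 31,250/2 = 15,625 Hz; 77,260 Hz exceeds it.
Alias = |77,260 − 2×31,250| = |77,260 − 62,500| = 14,760 Hz = 14.76 kHz.

14.76 kHz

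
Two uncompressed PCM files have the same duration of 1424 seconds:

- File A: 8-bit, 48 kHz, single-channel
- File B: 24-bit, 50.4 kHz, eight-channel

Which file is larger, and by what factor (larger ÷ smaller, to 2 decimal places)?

File A: 48,000 × 1 × 1 = 48,000 bytes/s.
File B: 50,400 × 3 × 8 = 1,209,600 bytes/s.
File B is larger; ratio = 1,722,470,400 / 68,352,000 = 25.20.

File B, by a factor of 25.20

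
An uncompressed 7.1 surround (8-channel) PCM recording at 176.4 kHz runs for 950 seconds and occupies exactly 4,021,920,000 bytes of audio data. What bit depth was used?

24 bits

Bytes per sample = 4,021,920,000 / (176,400 × 950 × 8) = 4,021,920,000 / 1,340,640,000 = 3.
Bit depth = 3 × 8 = 24 bits.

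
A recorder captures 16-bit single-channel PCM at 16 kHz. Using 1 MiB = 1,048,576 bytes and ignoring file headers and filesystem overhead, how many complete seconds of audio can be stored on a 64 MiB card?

Uncompressed byte rate = 16,000 × 2 × 1 = 32,000 bytes/s.
Capacity = 64 × 1,048,576 = 67,108,864 bytes.
67,108,864 / 32,000 ≈ 2097.15 s → 2,097 seconds.

2,097 seconds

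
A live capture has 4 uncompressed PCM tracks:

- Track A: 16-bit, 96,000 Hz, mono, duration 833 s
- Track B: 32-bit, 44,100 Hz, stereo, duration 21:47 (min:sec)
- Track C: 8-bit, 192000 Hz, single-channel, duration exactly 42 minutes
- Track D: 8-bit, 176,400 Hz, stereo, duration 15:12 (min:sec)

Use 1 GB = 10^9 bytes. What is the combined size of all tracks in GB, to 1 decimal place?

1.4 GB

Track A: 96,000 × 833 × 2 × 1 = 159,936,000 bytes.
Track B: 21:47 (min:sec) = 1,307 s; 44,100 × 1,307 × 4 × 2 = 461,109,600 bytes.
Track C: exactly 42 minutes = 2,520 s; 192,000 × 2,520 × 1 × 1 = 483,840,000 bytes.
Track D: 15:12 (min:sec) = 912 s; 176,400 × 912 × 1 × 2 = 321,753,600 bytes.
Total = 1,426,639,200 bytes = 1.4 GB.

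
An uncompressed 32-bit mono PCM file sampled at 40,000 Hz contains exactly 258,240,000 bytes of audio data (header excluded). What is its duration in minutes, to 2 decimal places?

Byte rate = 40,000 × 4 × 1 = 160,000 bytes/s.
Duration = 258,240,000 / 160,000 = 1,614 s.
1,614 s / 60 = 26.90 minutes.

26.90 minutes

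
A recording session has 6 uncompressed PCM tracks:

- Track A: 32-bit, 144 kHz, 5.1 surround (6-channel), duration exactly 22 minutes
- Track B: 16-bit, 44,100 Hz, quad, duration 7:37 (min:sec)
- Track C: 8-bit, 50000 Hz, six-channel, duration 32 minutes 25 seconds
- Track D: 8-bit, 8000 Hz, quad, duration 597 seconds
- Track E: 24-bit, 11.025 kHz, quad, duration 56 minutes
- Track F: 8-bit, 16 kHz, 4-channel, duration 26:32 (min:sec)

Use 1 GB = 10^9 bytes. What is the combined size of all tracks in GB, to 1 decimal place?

5.9 GB

Track A: exactly 22 minutes = 1,320 s; 144,000 × 1,320 × 4 × 6 = 4,561,920,000 bytes.
Track B: 7:37 (min:sec) = 457 s; 44,100 × 457 × 2 × 4 = 161,229,600 bytes.
Track C: 32 minutes 25 seconds = 1,945 s; 50,000 × 1,945 × 1 × 6 = 583,500,000 bytes.
Track D: 8,000 × 597 × 1 × 4 = 19,104,000 bytes.
Track E: 56 minutes = 3,360 s; 11,025 × 3,360 × 3 × 4 = 444,528,000 bytes.
Track F: 26:32 (min:sec) = 1,592 s; 16,000 × 1,592 × 1 × 4 = 101,888,000 bytes.
Total = 5,872,169,600 bytes = 5.9 GB.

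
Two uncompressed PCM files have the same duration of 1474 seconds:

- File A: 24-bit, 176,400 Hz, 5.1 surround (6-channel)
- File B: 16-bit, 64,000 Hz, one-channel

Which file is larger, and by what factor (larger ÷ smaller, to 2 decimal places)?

File A, by a factor of 24.81

File A: 176,400 × 3 × 6 = 3,175,200 bytes/s.
File B: 64,000 × 2 × 1 = 128,000 bytes/s.
File A is larger; ratio = 4,680,244,800 / 188,672,000 = 24.81.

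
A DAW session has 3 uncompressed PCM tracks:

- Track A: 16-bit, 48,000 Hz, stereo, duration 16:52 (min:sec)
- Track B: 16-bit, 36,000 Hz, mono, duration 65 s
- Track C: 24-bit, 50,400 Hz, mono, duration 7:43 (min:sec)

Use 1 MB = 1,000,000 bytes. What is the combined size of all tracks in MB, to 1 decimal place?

269.0 MB

Track A: 16:52 (min:sec) = 1,012 s; 48,000 × 1,012 × 2 × 2 = 194,304,000 bytes.
Track B: 36,000 × 65 × 2 × 1 = 4,680,000 bytes.
Track C: 7:43 (min:sec) = 463 s; 50,400 × 463 × 3 × 1 = 70,005,600 bytes.
Total = 268,989,600 bytes = 269.0 MB.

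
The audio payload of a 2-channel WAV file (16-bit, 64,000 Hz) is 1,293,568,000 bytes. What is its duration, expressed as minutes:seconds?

84:13

Byte rate = 64,000 × 2 × 2 = 256,000 bytes/s.
Duration = 1,293,568,000 / 256,000 = 5,053 s.
5,053 s = 84:13.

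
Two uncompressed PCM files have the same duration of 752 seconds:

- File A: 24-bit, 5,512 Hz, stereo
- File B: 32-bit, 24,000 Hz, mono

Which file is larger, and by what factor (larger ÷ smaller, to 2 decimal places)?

File A: 5,512 × 3 × 2 = 33,072 bytes/s.
File B: 24,000 × 4 × 1 = 96,000 bytes/s.
File B is larger; ratio = 72,192,000 / 24,870,144 = 2.90.

File B, by a factor of 2.90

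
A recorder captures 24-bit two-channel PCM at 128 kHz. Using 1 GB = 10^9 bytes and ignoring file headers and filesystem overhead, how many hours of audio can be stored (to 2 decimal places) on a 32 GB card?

Uncompressed byte rate = 128,000 × 3 × 2 = 768,000 bytes/s.
Capacity = 32 × 1,000,000,000 = 32,000,000,000 bytes.
32,000,000,000 / 768,000 ≈ 41666.67 s → 11.57 hours.

11.57 hours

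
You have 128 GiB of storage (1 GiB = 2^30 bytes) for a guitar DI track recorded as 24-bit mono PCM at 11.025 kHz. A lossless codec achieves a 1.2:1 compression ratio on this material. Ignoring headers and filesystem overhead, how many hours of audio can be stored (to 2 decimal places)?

1385.12 hours

Uncompressed byte rate = 11,025 × 3 × 1 = 33,075 bytes/s.
After 1.2:1 compression, effective rate ≈ 27562.5 bytes/s.
Capacity = 128 × 1,073,741,824 = 137,438,953,472 bytes.
137,438,953,472 / effective rate ≈ 4986447.29 s → 1385.12 hours.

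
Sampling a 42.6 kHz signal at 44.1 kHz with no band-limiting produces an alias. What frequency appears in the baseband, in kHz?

Nyquist = 44,100/2 = 22,050 Hz; 42,600 Hz exceeds it.
Alias = |42,600 − 1×44,100| = |42,600 − 44,100| = 1,500 Hz = 1.5 kHz.

1.5 kHz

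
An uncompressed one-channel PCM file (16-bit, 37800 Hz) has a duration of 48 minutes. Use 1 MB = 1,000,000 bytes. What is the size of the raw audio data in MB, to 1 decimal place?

217.7 MB

Duration = 48 minutes = 2,880 s.
Bytes = 37,800 samples/s × 2,880 s × 2 bytes/sample × 1 ch = 217,728,000 bytes.
217,728,000 / 1,000,000 = 217.7 MB.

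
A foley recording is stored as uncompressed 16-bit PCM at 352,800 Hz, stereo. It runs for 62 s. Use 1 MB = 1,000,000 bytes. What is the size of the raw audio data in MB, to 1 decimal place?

Bytes = 352,800 samples/s × 62 s × 2 bytes/sample × 2 ch = 87,494,400 bytes.
87,494,400 / 1,000,000 = 87.5 MB.

87.5 MB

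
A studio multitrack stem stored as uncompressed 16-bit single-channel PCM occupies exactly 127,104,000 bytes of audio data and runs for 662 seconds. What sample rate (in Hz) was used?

Bytes = sample_rate × seconds × bytes_per_sample × channels.
sample_rate = 127,104,000 / (662 × 2 × 1) = 127,104,000 / 1,324 = 96,000 Hz.

96,000 Hz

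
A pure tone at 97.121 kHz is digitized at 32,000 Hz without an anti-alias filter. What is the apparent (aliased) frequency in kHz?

1.121 kHz

Nyquist = 32,000/2 = 16,000 Hz; 97,121 Hz exceeds it.
Alias = |97,121 − 3×32,000| = |97,121 − 96,000| = 1,121 Hz = 1.121 kHz.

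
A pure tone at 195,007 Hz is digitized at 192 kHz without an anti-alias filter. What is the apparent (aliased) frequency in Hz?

Nyquist = 192,000/2 = 96,000 Hz; 195,007 Hz exceeds it.
Alias = |195,007 − 1×192,000| = |195,007 − 192,000| = 3,007 Hz.

3,007 Hz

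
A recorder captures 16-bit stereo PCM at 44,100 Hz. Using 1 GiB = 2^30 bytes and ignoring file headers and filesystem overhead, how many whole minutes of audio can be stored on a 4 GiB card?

405 minutes

Uncompressed byte rate = 44,100 × 2 × 2 = 176,400 bytes/s.
Capacity = 4 × 1,073,741,824 = 4,294,967,296 bytes.
4,294,967,296 / 176,400 ≈ 24347.89 s → 405 minutes.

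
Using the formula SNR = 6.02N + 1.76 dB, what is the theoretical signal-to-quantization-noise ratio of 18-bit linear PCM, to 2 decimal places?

6.02 × 18 + 1.76 = 110.12 dB.

110.12 dB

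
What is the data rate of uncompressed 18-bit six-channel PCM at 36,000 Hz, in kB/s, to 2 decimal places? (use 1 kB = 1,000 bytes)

486.00 kB/s

Bit rate = 36,000 × 18 × 6 = 3,888,000 bits/s.
3,888,000 / 8 = 486,000 B/s = 486.00 kB/s.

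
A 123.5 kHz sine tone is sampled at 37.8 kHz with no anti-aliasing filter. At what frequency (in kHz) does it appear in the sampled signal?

10.1 kHz

Nyquist = 37,800/2 = 18,900 Hz; 123,500 Hz exceeds it.
Alias = |123,500 − 3×37,800| = |123,500 − 113,400| = 10,100 Hz = 10.1 kHz.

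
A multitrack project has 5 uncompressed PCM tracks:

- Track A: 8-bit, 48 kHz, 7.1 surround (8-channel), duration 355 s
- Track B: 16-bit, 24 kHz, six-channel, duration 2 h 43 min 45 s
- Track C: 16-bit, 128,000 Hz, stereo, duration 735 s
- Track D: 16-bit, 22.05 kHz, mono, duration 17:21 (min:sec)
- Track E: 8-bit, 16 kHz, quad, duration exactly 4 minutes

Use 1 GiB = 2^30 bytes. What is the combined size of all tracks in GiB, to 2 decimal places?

Track A: 48,000 × 355 × 1 × 8 = 136,320,000 bytes.
Track B: 2 h 43 min 45 s = 9,825 s; 24,000 × 9,825 × 2 × 6 = 2,829,600,000 bytes.
Track C: 128,000 × 735 × 2 × 2 = 376,320,000 bytes.
Track D: 17:21 (min:sec) = 1,041 s; 22,050 × 1,041 × 2 × 1 = 45,908,100 bytes.
Track E: exactly 4 minutes = 240 s; 16,000 × 240 × 1 × 4 = 15,360,000 bytes.
Total = 3,403,508,100 bytes = 3.17 GiB.

3.17 GiB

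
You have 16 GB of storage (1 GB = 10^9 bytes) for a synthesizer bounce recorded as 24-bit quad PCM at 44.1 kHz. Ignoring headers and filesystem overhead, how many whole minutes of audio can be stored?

Uncompressed byte rate = 44,100 × 3 × 4 = 529,200 bytes/s.
Capacity = 16 × 1,000,000,000 = 16,000,000,000 bytes.
16,000,000,000 / 529,200 ≈ 30234.32 s → 503 minutes.

503 minutes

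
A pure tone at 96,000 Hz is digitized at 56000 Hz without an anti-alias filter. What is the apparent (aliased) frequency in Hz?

Nyquist = 56,000/2 = 28,000 Hz; 96,000 Hz exceeds it.
Alias = |96,000 − 2×56,000| = |96,000 − 112,000| = 16,000 Hz.

16,000 Hz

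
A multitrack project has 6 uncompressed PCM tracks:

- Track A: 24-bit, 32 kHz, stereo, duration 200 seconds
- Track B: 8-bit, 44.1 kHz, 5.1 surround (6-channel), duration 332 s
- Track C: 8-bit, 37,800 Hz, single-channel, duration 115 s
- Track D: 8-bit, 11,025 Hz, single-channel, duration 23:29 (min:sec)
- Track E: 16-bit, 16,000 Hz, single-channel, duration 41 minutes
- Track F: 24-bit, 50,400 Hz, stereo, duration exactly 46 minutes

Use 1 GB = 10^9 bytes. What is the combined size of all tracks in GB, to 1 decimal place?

1.1 GB

Track A: 32,000 × 200 × 3 × 2 = 38,400,000 bytes.
Track B: 44,100 × 332 × 1 × 6 = 87,847,200 bytes.
Track C: 37,800 × 115 × 1 × 1 = 4,347,000 bytes.
Track D: 23:29 (min:sec) = 1,409 s; 11,025 × 1,409 × 1 × 1 = 15,534,225 bytes.
Track E: 41 minutes = 2,460 s; 16,000 × 2,460 × 2 × 1 = 78,720,000 bytes.
Track F: exactly 46 minutes = 2,760 s; 50,400 × 2,760 × 3 × 2 = 834,624,000 bytes.
Total = 1,059,472,425 bytes = 1.1 GB.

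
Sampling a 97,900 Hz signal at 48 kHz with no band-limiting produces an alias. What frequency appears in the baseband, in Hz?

Nyquist = 48,000/2 = 24,000 Hz; 97,900 Hz exceeds it.
Alias = |97,900 − 2×48,000| = |97,900 − 96,000| = 1,900 Hz.

1,900 Hz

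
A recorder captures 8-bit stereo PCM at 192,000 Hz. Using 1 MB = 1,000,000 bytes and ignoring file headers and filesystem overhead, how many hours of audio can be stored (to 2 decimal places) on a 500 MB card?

0.36 hours

Uncompressed byte rate = 192,000 × 1 × 2 = 384,000 bytes/s.
Capacity = 500 × 1,000,000 = 500,000,000 bytes.
500,000,000 / 384,000 ≈ 1302.08 s → 0.36 hours.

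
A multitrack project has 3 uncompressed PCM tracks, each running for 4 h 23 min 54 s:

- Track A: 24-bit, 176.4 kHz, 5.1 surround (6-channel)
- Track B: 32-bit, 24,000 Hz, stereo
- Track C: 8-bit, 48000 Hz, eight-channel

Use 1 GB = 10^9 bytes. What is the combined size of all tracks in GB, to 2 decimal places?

59.40 GB

4 h 23 min 54 s = 15,834 s.
Track A: 176,400 × 15,834 × 3 × 6 = 50,276,116,800 bytes.
Track B: 24,000 × 15,834 × 4 × 2 = 3,040,128,000 bytes.
Track C: 48,000 × 15,834 × 1 × 8 = 6,080,256,000 bytes.
Total = 59,396,500,800 bytes = 59.40 GB.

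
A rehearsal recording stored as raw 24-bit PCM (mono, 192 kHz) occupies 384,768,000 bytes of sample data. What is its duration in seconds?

Byte rate = 192,000 × 3 × 1 = 576,000 bytes/s.
Duration = 384,768,000 / 576,000 = 668 s.

668 seconds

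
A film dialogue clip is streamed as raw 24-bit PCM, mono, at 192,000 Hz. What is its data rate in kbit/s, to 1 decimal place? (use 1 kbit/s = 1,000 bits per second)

4608.0 kbit/s

Bit rate = 192,000 × 24 × 1 = 4,608,000 bits/s.
= 4608.0 kbit/s.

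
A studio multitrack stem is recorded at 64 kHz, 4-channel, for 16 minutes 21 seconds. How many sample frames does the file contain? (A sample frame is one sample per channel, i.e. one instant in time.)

62,784,000 sample frames

16 minutes 21 seconds = 981 s.
64,000 samples/s × 981 s = 62,784,000 frames.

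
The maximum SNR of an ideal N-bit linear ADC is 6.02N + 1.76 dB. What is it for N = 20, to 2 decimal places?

6.02 × 20 + 1.76 = 122.16 dB.

122.16 dB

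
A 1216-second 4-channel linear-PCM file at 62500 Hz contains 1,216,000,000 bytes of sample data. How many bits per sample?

32 bits

Bytes per sample = 1,216,000,000 / (62,500 × 1,216 × 4) = 1,216,000,000 / 304,000,000 = 4.
Bit depth = 4 × 8 = 32 bits.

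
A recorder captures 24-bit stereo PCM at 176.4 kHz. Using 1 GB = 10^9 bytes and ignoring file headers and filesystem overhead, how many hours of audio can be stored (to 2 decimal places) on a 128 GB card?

33.59 hours

Uncompressed byte rate = 176,400 × 3 × 2 = 1,058,400 bytes/s.
Capacity = 128 × 1,000,000,000 = 128,000,000,000 bytes.
128,000,000,000 / 1,058,400 ≈ 120937.26 s → 33.59 hours.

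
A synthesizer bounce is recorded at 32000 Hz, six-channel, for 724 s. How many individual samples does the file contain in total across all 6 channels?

32,000 × 724 s × 6 ch = 139,008,000 samples.

139,008,000 samples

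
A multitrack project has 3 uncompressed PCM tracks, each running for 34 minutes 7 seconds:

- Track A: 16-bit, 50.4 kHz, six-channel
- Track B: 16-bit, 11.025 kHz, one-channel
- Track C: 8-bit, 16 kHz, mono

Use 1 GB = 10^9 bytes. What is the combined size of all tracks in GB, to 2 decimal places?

34 minutes 7 seconds = 2,047 s.
Track A: 50,400 × 2,047 × 2 × 6 = 1,238,025,600 bytes.
Track B: 11,025 × 2,047 × 2 × 1 = 45,136,350 bytes.
Track C: 16,000 × 2,047 × 1 × 1 = 32,752,000 bytes.
Total = 1,315,913,950 bytes = 1.32 GB.

1.32 GB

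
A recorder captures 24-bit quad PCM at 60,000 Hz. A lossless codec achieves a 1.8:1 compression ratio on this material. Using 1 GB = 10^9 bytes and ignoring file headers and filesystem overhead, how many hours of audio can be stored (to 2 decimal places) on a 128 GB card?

Uncompressed byte rate = 60,000 × 3 × 4 = 720,000 bytes/s.
After 1.8:1 compression, effective rate ≈ 400000 bytes/s.
Capacity = 128 × 1,000,000,000 = 128,000,000,000 bytes.
128,000,000,000 / effective rate ≈ 320000 s → 88.89 hours.

88.89 hours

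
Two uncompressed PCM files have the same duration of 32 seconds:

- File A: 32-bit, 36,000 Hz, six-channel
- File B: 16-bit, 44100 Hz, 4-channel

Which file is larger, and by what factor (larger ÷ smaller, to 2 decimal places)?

File A: 36,000 × 4 × 6 = 864,000 bytes/s.
File B: 44,100 × 2 × 4 = 352,800 bytes/s.
File A is larger; ratio = 27,648,000 / 11,289,600 = 2.45.

File A, by a factor of 2.45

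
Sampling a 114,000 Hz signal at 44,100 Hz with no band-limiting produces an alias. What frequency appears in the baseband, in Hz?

Nyquist = 44,100/2 = 22,050 Hz; 114,000 Hz exceeds it.
Alias = |114,000 − 3×44,100| = |114,000 − 132,300| = 18,300 Hz.

18,300 Hz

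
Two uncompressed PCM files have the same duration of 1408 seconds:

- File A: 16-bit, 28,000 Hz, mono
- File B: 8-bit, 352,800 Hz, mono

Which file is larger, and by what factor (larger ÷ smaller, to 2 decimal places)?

File A: 28,000 × 2 × 1 = 56,000 bytes/s.
File B: 352,800 × 1 × 1 = 352,800 bytes/s.
File B is larger; ratio = 496,742,400 / 78,848,000 = 6.30.

File B, by a factor of 6.30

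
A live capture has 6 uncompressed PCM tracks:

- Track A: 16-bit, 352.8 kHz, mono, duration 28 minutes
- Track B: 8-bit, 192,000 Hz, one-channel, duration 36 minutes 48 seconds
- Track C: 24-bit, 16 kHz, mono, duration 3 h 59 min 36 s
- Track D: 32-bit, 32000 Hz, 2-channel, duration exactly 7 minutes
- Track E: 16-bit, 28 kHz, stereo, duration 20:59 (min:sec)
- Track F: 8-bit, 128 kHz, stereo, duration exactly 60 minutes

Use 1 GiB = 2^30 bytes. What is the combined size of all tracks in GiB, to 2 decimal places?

Track A: 28 minutes = 1,680 s; 352,800 × 1,680 × 2 × 1 = 1,185,408,000 bytes.
Track B: 36 minutes 48 seconds = 2,208 s; 192,000 × 2,208 × 1 × 1 = 423,936,000 bytes.
Track C: 3 h 59 min 36 s = 14,376 s; 16,000 × 14,376 × 3 × 1 = 690,048,000 bytes.
Track D: exactly 7 minutes = 420 s; 32,000 × 420 × 4 × 2 = 107,520,000 bytes.
Track E: 20:59 (min:sec) = 1,259 s; 28,000 × 1,259 × 2 × 2 = 141,008,000 bytes.
Track F: exactly 60 minutes = 3,600 s; 128,000 × 3,600 × 1 × 2 = 921,600,000 bytes.
Total = 3,469,520,000 bytes = 3.23 GiB.

3.23 GiB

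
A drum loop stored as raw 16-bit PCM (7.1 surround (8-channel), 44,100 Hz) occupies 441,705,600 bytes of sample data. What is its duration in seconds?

Byte rate = 44,100 × 2 × 8 = 705,600 bytes/s.
Duration = 441,705,600 / 705,600 = 626 s.

626 seconds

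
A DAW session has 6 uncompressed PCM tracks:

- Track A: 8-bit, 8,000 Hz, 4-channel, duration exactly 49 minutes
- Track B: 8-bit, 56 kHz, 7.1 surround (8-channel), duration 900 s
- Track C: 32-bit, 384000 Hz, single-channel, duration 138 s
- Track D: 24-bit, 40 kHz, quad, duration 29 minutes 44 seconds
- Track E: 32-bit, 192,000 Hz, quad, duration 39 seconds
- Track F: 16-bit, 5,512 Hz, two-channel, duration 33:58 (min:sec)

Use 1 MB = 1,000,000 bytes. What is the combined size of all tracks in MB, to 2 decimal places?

1730.31 MB

Track A: exactly 49 minutes = 2,940 s; 8,000 × 2,940 × 1 × 4 = 94,080,000 bytes.
Track B: 56,000 × 900 × 1 × 8 = 403,200,000 bytes.
Track C: 384,000 × 138 × 4 × 1 = 211,968,000 bytes.
Track D: 29 minutes 44 seconds = 1,784 s; 40,000 × 1,784 × 3 × 4 = 856,320,000 bytes.
Track E: 192,000 × 39 × 4 × 4 = 119,808,000 bytes.
Track F: 33:58 (min:sec) = 2,038 s; 5,512 × 2,038 × 2 × 2 = 44,933,824 bytes.
Total = 1,730,309,824 bytes = 1730.31 MB.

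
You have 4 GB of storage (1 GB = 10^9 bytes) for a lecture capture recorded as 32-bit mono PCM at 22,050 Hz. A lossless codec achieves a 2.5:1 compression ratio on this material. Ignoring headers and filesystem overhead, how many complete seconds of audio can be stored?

Uncompressed byte rate = 22,050 × 4 × 1 = 88,200 bytes/s.
After 2.5:1 compression, effective rate ≈ 35280 bytes/s.
Capacity = 4 × 1,000,000,000 = 4,000,000,000 bytes.
4,000,000,000 / effective rate ≈ 113378.68 s → 113,378 seconds.

113,378 seconds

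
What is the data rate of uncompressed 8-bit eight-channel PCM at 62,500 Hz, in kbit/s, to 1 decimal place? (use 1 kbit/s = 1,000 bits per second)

4000.0 kbit/s

Bit rate = 62,500 × 8 × 8 = 4,000,000 bits/s.
= 4000.0 kbit/s.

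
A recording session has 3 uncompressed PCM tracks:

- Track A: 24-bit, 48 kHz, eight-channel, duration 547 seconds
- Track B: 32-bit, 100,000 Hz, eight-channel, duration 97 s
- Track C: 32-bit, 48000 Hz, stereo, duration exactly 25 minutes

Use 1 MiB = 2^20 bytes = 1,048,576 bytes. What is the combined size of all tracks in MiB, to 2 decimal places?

1446.29 MiB

Track A: 48,000 × 547 × 3 × 8 = 630,144,000 bytes.
Track B: 100,000 × 97 × 4 × 8 = 310,400,000 bytes.
Track C: exactly 25 minutes = 1,500 s; 48,000 × 1,500 × 4 × 2 = 576,000,000 bytes.
Total = 1,516,544,000 bytes = 1446.29 MiB.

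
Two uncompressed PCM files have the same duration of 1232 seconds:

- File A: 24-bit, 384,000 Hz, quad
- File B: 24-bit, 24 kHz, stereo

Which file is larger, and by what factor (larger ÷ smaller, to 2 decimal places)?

File A: 384,000 × 3 × 4 = 4,608,000 bytes/s.
File B: 24,000 × 3 × 2 = 144,000 bytes/s.
File A is larger; ratio = 5,677,056,000 / 177,408,000 = 32.00.

File A, by a factor of 32.00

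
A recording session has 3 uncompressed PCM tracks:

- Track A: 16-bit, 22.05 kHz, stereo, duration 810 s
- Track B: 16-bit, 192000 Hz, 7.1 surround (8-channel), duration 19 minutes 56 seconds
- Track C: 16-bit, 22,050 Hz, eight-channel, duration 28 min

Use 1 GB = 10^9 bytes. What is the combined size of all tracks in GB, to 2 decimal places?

4.34 GB

Track A: 22,050 × 810 × 2 × 2 = 71,442,000 bytes.
Track B: 19 minutes 56 seconds = 1,196 s; 192,000 × 1,196 × 2 × 8 = 3,674,112,000 bytes.
Track C: 28 min = 1,680 s; 22,050 × 1,680 × 2 × 8 = 592,704,000 bytes.
Total = 4,338,258,000 bytes = 4.34 GB.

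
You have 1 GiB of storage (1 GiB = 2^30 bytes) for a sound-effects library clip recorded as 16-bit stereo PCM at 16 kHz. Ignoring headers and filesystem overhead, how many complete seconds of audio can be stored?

Uncompressed byte rate = 16,000 × 2 × 2 = 64,000 bytes/s.
Capacity = 1 × 1,073,741,824 = 1,073,741,824 bytes.
1,073,741,824 / 64,000 ≈ 16777.22 s → 16,777 seconds.

16,777 seconds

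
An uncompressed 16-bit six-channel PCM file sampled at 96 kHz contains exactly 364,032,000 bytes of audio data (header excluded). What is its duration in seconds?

316 seconds

Byte rate = 96,000 × 2 × 6 = 1,152,000 bytes/s.
Duration = 364,032,000 / 1,152,000 = 316 s.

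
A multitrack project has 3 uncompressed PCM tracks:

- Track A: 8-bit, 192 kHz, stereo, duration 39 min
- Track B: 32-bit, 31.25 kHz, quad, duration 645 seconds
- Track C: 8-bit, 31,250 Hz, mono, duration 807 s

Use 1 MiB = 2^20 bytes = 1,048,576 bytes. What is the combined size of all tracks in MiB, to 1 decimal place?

1188.5 MiB

Track A: 39 min = 2,340 s; 192,000 × 2,340 × 1 × 2 = 898,560,000 bytes.
Track B: 31,250 × 645 × 4 × 4 = 322,500,000 bytes.
Track C: 31,250 × 807 × 1 × 1 = 25,218,750 bytes.
Total = 1,246,278,750 bytes = 1188.5 MiB.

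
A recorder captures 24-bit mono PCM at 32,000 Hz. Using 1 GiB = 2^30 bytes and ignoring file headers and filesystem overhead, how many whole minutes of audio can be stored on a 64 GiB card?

Uncompressed byte rate = 32,000 × 3 × 1 = 96,000 bytes/s.
Capacity = 64 × 1,073,741,824 = 68,719,476,736 bytes.
68,719,476,736 / 96,000 ≈ 715827.88 s → 11,930 minutes.

11,930 minutes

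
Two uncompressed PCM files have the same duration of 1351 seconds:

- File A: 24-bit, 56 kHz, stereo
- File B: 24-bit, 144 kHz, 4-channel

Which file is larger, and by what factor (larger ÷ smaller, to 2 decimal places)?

File B, by a factor of 5.14

File A: 56,000 × 3 × 2 = 336,000 bytes/s.
File B: 144,000 × 3 × 4 = 1,728,000 bytes/s.
File B is larger; ratio = 2,334,528,000 / 453,936,000 = 5.14.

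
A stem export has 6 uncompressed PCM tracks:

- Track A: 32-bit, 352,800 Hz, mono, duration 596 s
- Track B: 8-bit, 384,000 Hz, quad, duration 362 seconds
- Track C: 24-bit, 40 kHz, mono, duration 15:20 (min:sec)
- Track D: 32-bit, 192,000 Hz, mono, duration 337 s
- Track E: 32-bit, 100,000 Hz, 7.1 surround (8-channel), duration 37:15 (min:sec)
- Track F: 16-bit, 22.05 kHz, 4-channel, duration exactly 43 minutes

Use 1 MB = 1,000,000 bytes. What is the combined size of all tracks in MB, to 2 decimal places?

Track A: 352,800 × 596 × 4 × 1 = 841,075,200 bytes.
Track B: 384,000 × 362 × 1 × 4 = 556,032,000 bytes.
Track C: 15:20 (min:sec) = 920 s; 40,000 × 920 × 3 × 1 = 110,400,000 bytes.
Track D: 192,000 × 337 × 4 × 1 = 258,816,000 bytes.
Track E: 37:15 (min:sec) = 2,235 s; 100,000 × 2,235 × 4 × 8 = 7,152,000,000 bytes.
Track F: exactly 43 minutes = 2,580 s; 22,050 × 2,580 × 2 × 4 = 455,112,000 bytes.
Total = 9,373,435,200 bytes = 9373.44 MB.

9373.44 MB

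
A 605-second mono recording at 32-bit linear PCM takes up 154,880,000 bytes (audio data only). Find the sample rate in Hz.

64,000 Hz

Bytes = sample_rate × seconds × bytes_per_sample × channels.
sample_rate = 154,880,000 / (605 × 4 × 1) = 154,880,000 / 2,420 = 64,000 Hz.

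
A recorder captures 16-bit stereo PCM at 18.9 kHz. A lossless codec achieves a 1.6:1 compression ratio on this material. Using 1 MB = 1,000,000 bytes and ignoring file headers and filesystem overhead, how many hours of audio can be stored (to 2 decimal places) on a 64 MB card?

Uncompressed byte rate = 18,900 × 2 × 2 = 75,600 bytes/s.
After 1.6:1 compression, effective rate ≈ 47250 bytes/s.
Capacity = 64 × 1,000,000 = 64,000,000 bytes.
64,000,000 / effective rate ≈ 1354.5 s → 0.38 hours.

0.38 hours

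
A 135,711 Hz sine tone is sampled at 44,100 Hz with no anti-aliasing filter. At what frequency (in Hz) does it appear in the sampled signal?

3,411 Hz

Nyquist = 44,100/2 = 22,050 Hz; 135,711 Hz exceeds it.
Alias = |135,711 − 3×44,100| = |135,711 − 132,300| = 3,411 Hz.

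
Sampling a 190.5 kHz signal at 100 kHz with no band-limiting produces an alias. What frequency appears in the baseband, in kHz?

Nyquist = 100,000/2 = 50,000 Hz; 190,500 Hz exceeds it.
Alias = |190,500 − 2×100,000| = |190,500 − 200,000| = 9,500 Hz = 9.5 kHz.

9.5 kHz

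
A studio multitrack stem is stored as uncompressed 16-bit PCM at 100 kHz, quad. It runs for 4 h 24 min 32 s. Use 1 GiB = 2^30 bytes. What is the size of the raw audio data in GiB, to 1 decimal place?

11.8 GiB

Duration = 4 h 24 min 32 s = 15,872 s.
Bytes = 100,000 samples/s × 15,872 s × 2 bytes/sample × 4 ch = 12,697,600,000 bytes.
12,697,600,000 / 1,073,741,824 = 11.8 GiB.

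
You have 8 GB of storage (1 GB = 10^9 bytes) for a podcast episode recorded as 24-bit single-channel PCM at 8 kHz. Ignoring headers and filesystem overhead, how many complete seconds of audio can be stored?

Uncompressed byte rate = 8,000 × 3 × 1 = 24,000 bytes/s.
Capacity = 8 × 1,000,000,000 = 8,000,000,000 bytes.
8,000,000,000 / 24,000 ≈ 333333.33 s → 333,333 seconds.

333,333 seconds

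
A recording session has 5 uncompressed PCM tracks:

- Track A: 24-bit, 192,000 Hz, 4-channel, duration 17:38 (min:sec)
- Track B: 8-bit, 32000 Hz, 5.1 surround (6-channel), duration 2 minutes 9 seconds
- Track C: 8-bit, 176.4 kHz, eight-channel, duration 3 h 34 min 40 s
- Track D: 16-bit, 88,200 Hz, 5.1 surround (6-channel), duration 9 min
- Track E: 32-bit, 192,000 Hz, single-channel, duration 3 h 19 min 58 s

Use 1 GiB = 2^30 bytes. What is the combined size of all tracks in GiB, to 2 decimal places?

28.34 GiB

Track A: 17:38 (min:sec) = 1,058 s; 192,000 × 1,058 × 3 × 4 = 2,437,632,000 bytes.
Track B: 2 minutes 9 seconds = 129 s; 32,000 × 129 × 1 × 6 = 24,768,000 bytes.
Track C: 3 h 34 min 40 s = 12,880 s; 176,400 × 12,880 × 1 × 8 = 18,176,256,000 bytes.
Track D: 9 min = 540 s; 88,200 × 540 × 2 × 6 = 571,536,000 bytes.
Track E: 3 h 19 min 58 s = 11,998 s; 192,000 × 11,998 × 4 × 1 = 9,214,464,000 bytes.
Total = 30,424,656,000 bytes = 28.34 GiB.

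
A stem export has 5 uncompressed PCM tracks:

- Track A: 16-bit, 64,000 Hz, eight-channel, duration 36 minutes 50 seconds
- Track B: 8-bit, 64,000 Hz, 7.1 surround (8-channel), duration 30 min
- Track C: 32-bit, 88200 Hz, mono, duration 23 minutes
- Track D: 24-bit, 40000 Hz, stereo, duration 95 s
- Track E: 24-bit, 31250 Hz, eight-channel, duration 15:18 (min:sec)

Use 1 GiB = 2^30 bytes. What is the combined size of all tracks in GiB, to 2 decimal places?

4.08 GiB

Track A: 36 minutes 50 seconds = 2,210 s; 64,000 × 2,210 × 2 × 8 = 2,263,040,000 bytes.
Track B: 30 min = 1,800 s; 64,000 × 1,800 × 1 × 8 = 921,600,000 bytes.
Track C: 23 minutes = 1,380 s; 88,200 × 1,380 × 4 × 1 = 486,864,000 bytes.
Track D: 40,000 × 95 × 3 × 2 = 22,800,000 bytes.
Track E: 15:18 (min:sec) = 918 s; 31,250 × 918 × 3 × 8 = 688,500,000 bytes.
Total = 4,382,804,000 bytes = 4.08 GiB.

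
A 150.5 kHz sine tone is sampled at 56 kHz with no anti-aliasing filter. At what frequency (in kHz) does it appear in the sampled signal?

17.5 kHz

Nyquist = 56,000/2 = 28,000 Hz; 150,500 Hz exceeds it.
Alias = |150,500 − 3×56,000| = |150,500 − 168,000| = 17,500 Hz = 17.5 kHz.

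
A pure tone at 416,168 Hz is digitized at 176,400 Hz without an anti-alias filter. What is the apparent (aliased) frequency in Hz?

63,368 Hz

Nyquist = 176,400/2 = 88,200 Hz; 416,168 Hz exceeds it.
Alias = |416,168 − 2×176,400| = |416,168 − 352,800| = 63,368 Hz.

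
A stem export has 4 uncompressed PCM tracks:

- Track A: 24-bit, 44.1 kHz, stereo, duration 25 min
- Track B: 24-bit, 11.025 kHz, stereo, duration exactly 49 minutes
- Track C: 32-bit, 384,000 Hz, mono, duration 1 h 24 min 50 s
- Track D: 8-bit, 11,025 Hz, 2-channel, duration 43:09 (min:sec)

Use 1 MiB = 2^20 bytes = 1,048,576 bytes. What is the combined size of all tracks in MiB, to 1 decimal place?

8074.5 MiB

Track A: 25 min = 1,500 s; 44,100 × 1,500 × 3 × 2 = 396,900,000 bytes.
Track B: exactly 49 minutes = 2,940 s; 11,025 × 2,940 × 3 × 2 = 194,481,000 bytes.
Track C: 1 h 24 min 50 s = 5,090 s; 384,000 × 5,090 × 4 × 1 = 7,818,240,000 bytes.
Track D: 43:09 (min:sec) = 2,589 s; 11,025 × 2,589 × 1 × 2 = 57,087,450 bytes.
Total = 8,466,708,450 bytes = 8074.5 MiB.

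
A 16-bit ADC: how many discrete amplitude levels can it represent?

2^16 = 65,536.

65,536 levels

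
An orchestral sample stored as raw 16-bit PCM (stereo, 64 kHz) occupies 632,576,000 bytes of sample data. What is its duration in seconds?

2,471 seconds

Byte rate = 64,000 × 2 × 2 = 256,000 bytes/s.
Duration = 632,576,000 / 256,000 = 2,471 s.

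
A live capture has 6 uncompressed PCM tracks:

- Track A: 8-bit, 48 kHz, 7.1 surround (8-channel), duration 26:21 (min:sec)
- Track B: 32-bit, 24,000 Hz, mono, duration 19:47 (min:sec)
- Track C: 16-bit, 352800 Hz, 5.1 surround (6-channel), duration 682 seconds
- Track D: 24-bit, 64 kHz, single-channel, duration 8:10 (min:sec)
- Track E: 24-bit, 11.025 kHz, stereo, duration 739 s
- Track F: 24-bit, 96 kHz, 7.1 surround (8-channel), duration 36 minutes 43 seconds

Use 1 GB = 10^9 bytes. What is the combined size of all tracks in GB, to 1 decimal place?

Track A: 26:21 (min:sec) = 1,581 s; 48,000 × 1,581 × 1 × 8 = 607,104,000 bytes.
Track B: 19:47 (min:sec) = 1,187 s; 24,000 × 1,187 × 4 × 1 = 113,952,000 bytes.
Track C: 352,800 × 682 × 2 × 6 = 2,887,315,200 bytes.
Track D: 8:10 (min:sec) = 490 s; 64,000 × 490 × 3 × 1 = 94,080,000 bytes.
Track E: 11,025 × 739 × 3 × 2 = 48,884,850 bytes.
Track F: 36 minutes 43 seconds = 2,203 s; 96,000 × 2,203 × 3 × 8 = 5,075,712,000 bytes.
Total = 8,827,048,050 bytes = 8.8 GB.

8.8 GB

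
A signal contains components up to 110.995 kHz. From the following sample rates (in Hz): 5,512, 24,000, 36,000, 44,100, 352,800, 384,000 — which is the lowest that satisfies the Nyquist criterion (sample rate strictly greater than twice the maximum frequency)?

352,800 Hz

Need sample rate > 2 × 110,995 = 221,990 Hz.
Lowest listed rate above 221,990 Hz is 352,800 Hz.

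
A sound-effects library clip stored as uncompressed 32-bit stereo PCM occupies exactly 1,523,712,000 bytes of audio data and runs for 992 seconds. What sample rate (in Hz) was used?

192,000 Hz

Bytes = sample_rate × seconds × bytes_per_sample × channels.
sample_rate = 1,523,712,000 / (992 × 4 × 2) = 1,523,712,000 / 7,936 = 192,000 Hz.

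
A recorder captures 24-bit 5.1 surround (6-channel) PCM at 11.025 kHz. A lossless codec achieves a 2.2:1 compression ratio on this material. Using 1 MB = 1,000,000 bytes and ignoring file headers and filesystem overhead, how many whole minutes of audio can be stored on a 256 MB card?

Uncompressed byte rate = 11,025 × 3 × 6 = 198,450 bytes/s.
After 2.2:1 compression, effective rate ≈ 90204.55 bytes/s.
Capacity = 256 × 1,000,000 = 256,000,000 bytes.
256,000,000 / effective rate ≈ 2837.99 s → 47 minutes.

47 minutes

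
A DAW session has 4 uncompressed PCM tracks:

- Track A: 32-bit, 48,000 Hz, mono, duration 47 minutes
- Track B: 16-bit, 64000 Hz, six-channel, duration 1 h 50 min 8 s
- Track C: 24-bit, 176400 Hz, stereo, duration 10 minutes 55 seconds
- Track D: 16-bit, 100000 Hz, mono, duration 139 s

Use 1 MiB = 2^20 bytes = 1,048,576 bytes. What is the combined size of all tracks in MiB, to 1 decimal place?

Track A: 47 minutes = 2,820 s; 48,000 × 2,820 × 4 × 1 = 541,440,000 bytes.
Track B: 1 h 50 min 8 s = 6,608 s; 64,000 × 6,608 × 2 × 6 = 5,074,944,000 bytes.
Track C: 10 minutes 55 seconds = 655 s; 176,400 × 655 × 3 × 2 = 693,252,000 bytes.
Track D: 100,000 × 139 × 2 × 1 = 27,800,000 bytes.
Total = 6,337,436,000 bytes = 6043.8 MiB.

6043.8 MiB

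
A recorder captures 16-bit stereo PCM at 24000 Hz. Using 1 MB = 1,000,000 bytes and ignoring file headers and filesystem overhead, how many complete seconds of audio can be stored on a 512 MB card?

Uncompressed byte rate = 24,000 × 2 × 2 = 96,000 bytes/s.
Capacity = 512 × 1,000,000 = 512,000,000 bytes.
512,000,000 / 96,000 ≈ 5333.33 s → 5,333 seconds.

5,333 seconds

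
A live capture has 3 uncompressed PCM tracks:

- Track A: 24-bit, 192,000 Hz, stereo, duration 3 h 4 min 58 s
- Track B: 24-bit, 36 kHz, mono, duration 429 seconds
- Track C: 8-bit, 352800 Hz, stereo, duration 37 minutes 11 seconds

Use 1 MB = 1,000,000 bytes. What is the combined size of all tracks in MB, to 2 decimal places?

14405.42 MB

Track A: 3 h 4 min 58 s = 11,098 s; 192,000 × 11,098 × 3 × 2 = 12,784,896,000 bytes.
Track B: 36,000 × 429 × 3 × 1 = 46,332,000 bytes.
Track C: 37 minutes 11 seconds = 2,231 s; 352,800 × 2,231 × 1 × 2 = 1,574,193,600 bytes.
Total = 14,405,421,600 bytes = 14405.42 MB.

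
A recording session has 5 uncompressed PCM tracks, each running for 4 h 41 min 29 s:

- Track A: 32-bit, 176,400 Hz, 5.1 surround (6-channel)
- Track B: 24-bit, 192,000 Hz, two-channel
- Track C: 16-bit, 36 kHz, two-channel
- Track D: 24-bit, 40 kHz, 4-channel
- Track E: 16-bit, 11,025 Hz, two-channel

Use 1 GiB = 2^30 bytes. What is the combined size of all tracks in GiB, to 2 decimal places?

4 h 41 min 29 s = 16,889 s.
Track A: 176,400 × 16,889 × 4 × 6 = 71,501,270,400 bytes.
Track B: 192,000 × 16,889 × 3 × 2 = 19,456,128,000 bytes.
Track C: 36,000 × 16,889 × 2 × 2 = 2,432,016,000 bytes.
Track D: 40,000 × 16,889 × 3 × 4 = 8,106,720,000 bytes.
Track E: 11,025 × 16,889 × 2 × 2 = 744,804,900 bytes.
Total = 102,240,939,300 bytes = 95.22 GiB.

95.22 GiB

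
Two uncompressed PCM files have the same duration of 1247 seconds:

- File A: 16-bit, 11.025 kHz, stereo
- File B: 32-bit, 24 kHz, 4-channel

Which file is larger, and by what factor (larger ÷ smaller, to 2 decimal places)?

File A: 11,025 × 2 × 2 = 44,100 bytes/s.
File B: 24,000 × 4 × 4 = 384,000 bytes/s.
File B is larger; ratio = 478,848,000 / 54,992,700 = 8.71.

File B, by a factor of 8.71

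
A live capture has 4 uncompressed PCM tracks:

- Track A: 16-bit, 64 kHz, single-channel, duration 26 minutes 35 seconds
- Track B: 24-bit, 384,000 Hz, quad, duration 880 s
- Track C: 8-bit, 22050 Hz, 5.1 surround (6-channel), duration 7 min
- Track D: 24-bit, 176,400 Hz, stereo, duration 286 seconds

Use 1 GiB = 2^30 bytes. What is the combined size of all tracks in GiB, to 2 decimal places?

Track A: 26 minutes 35 seconds = 1,595 s; 64,000 × 1,595 × 2 × 1 = 204,160,000 bytes.
Track B: 384,000 × 880 × 3 × 4 = 4,055,040,000 bytes.
Track C: 7 min = 420 s; 22,050 × 420 × 1 × 6 = 55,566,000 bytes.
Track D: 176,400 × 286 × 3 × 2 = 302,702,400 bytes.
Total = 4,617,468,400 bytes = 4.30 GiB.

4.30 GiB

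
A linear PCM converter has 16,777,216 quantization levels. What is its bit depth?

24 bits

log2(16,777,216) = 24.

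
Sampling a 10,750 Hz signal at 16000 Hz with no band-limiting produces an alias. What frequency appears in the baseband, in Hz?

Nyquist = 16,000/2 = 8,000 Hz; 10,750 Hz exceeds it.
Alias = |10,750 − 1×16,000| = |10,750 − 16,000| = 5,250 Hz.

5,250 Hz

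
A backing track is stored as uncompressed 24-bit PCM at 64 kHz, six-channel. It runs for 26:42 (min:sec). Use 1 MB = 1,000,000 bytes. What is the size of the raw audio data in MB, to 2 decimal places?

1845.50 MB

Duration = 26:42 (min:sec) = 1,602 s.
Bytes = 64,000 samples/s × 1,602 s × 3 bytes/sample × 6 ch = 1,845,504,000 bytes.
1,845,504,000 / 1,000,000 = 1845.50 MB.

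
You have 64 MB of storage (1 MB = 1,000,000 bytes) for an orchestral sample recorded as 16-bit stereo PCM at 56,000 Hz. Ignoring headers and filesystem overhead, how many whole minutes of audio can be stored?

4 minutes

Uncompressed byte rate = 56,000 × 2 × 2 = 224,000 bytes/s.
Capacity = 64 × 1,000,000 = 64,000,000 bytes.
64,000,000 / 224,000 ≈ 285.71 s → 4 minutes.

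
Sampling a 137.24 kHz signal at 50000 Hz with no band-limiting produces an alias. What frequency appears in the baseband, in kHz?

Nyquist = 50,000/2 = 25,000 Hz; 137,240 Hz exceeds it.
Alias = |137,240 − 3×50,000| = |137,240 − 150,000| = 12,760 Hz = 12.76 kHz.

12.76 kHz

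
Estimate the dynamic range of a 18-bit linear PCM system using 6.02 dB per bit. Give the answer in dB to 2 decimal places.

18 × 6.02 = 108.36 dB.

108.36 dB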